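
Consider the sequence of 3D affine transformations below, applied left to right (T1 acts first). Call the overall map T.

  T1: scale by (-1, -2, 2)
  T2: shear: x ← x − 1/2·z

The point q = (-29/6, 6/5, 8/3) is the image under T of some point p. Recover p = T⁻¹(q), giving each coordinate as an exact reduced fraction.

T1 = [-1 0 0 0; 0 -2 0 0; 0 0 2 0; 0 0 0 1]
T2·T1 = [-1 0 -1 0; 0 -2 0 0; 0 0 2 0; 0 0 0 1]
det M = 4; M⁻¹ = [-1 0 -1/2 0; 0 -1/2 0 0; 0 0 1/2 0; 0 0 0 1]
M⁻¹ · (-29/6, 6/5, 8/3)ᵀ = (7/2, -3/5, 4/3)ᵀ

p = (7/2, -3/5, 4/3)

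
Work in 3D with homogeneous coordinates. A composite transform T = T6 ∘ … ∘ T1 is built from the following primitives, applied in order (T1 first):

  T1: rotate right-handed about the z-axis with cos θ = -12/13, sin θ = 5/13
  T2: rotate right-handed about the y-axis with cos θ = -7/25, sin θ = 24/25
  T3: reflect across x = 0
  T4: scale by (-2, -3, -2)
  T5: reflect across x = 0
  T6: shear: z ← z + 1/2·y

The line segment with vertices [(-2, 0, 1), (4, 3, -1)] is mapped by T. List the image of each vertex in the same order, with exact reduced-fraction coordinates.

T1 rotate right-handed about the z-axis with cos θ = -12/13, sin θ = 5/13: (-2, 0, 1) → (24/13, -10/13, 1); (4, 3, -1) → (-63/13, -16/13, -1)
T2 rotate right-handed about the y-axis with cos θ = -7/25, sin θ = 24/25: (24/13, -10/13, 1) → (144/325, -10/13, -667/325); (-63/13, -16/13, -1) → (129/325, -16/13, 1603/325)
T3 reflect across x = 0: (144/325, -10/13, -667/325) → (-144/325, -10/13, -667/325); (129/325, -16/13, 1603/325) → (-129/325, -16/13, 1603/325)
T4 scale by (-2, -3, -2): (-144/325, -10/13, -667/325) → (288/325, 30/13, 1334/325); (-129/325, -16/13, 1603/325) → (258/325, 48/13, -3206/325)
T5 reflect across x = 0: (288/325, 30/13, 1334/325) → (-288/325, 30/13, 1334/325); (258/325, 48/13, -3206/325) → (-258/325, 48/13, -3206/325)
T6 shear: z ← z + 1/2·y: (-288/325, 30/13, 1334/325) → (-288/325, 30/13, 1709/325); (-258/325, 48/13, -3206/325) → (-258/325, 48/13, -2606/325)

image vertices: (-288/325, 30/13, 1709/325), (-258/325, 48/13, -2606/325)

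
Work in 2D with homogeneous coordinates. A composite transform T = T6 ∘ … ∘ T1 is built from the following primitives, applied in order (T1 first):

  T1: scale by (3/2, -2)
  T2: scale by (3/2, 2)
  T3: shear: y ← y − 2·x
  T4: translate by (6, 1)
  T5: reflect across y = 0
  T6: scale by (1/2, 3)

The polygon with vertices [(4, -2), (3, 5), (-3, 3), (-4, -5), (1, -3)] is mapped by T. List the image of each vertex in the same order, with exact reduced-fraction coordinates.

T1 scale by (3/2, -2): (4, -2) → (6, 4); (3, 5) → (9/2, -10); (-3, 3) → (-9/2, -6); (-4, -5) → (-6, 10); (1, -3) → (3/2, 6)
T2 scale by (3/2, 2): (6, 4) → (9, 8); (9/2, -10) → (27/4, -20); (-9/2, -6) → (-27/4, -12); (-6, 10) → (-9, 20); (3/2, 6) → (9/4, 12)
T3 shear: y ← y − 2·x: (9, 8) → (9, -10); (27/4, -20) → (27/4, -67/2); (-27/4, -12) → (-27/4, 3/2); (-9, 20) → (-9, 38); (9/4, 12) → (9/4, 15/2)
T4 translate by (6, 1): (9, -10) → (15, -9); (27/4, -67/2) → (51/4, -65/2); (-27/4, 3/2) → (-3/4, 5/2); (-9, 38) → (-3, 39); (9/4, 15/2) → (33/4, 17/2)
T5 reflect across y = 0: (15, -9) → (15, 9); (51/4, -65/2) → (51/4, 65/2); (-3/4, 5/2) → (-3/4, -5/2); (-3, 39) → (-3, -39); (33/4, 17/2) → (33/4, -17/2)
T6 scale by (1/2, 3): (15, 9) → (15/2, 27); (51/4, 65/2) → (51/8, 195/2); (-3/4, -5/2) → (-3/8, -15/2); (-3, -39) → (-3/2, -117); (33/4, -17/2) → (33/8, -51/2)

image vertices: (15/2, 27), (51/8, 195/2), (-3/8, -15/2), (-3/2, -117), (33/8, -51/2)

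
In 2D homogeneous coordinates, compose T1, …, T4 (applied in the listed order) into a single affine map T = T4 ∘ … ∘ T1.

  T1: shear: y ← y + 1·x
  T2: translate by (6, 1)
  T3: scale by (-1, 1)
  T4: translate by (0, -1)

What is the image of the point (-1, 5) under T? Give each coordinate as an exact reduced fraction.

T(p) = (-5, 4)

T1 shear: y ← y + 1·x: (-1, 5) → (-1, 4)
T2 translate by (6, 1): (-1, 4) → (5, 5)
T3 scale by (-1, 1): (5, 5) → (-5, 5)
T4 translate by (0, -1): (-5, 5) → (-5, 4)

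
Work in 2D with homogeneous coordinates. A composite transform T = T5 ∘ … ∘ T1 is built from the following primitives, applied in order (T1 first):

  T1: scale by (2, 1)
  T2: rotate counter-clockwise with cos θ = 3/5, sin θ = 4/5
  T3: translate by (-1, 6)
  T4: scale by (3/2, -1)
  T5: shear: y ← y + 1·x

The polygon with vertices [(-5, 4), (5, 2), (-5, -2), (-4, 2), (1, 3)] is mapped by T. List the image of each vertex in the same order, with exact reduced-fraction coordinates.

T1 scale by (2, 1): (-5, 4) → (-10, 4); (5, 2) → (10, 2); (-5, -2) → (-10, -2); (-4, 2) → (-8, 2); (1, 3) → (2, 3)
T2 rotate counter-clockwise with cos θ = 3/5, sin θ = 4/5: (-10, 4) → (-46/5, -28/5); (10, 2) → (22/5, 46/5); (-10, -2) → (-22/5, -46/5); (-8, 2) → (-32/5, -26/5); (2, 3) → (-6/5, 17/5)
T3 translate by (-1, 6): (-46/5, -28/5) → (-51/5, 2/5); (22/5, 46/5) → (17/5, 76/5); (-22/5, -46/5) → (-27/5, -16/5); (-32/5, -26/5) → (-37/5, 4/5); (-6/5, 17/5) → (-11/5, 47/5)
T4 scale by (3/2, -1): (-51/5, 2/5) → (-153/10, -2/5); (17/5, 76/5) → (51/10, -76/5); (-27/5, -16/5) → (-81/10, 16/5); (-37/5, 4/5) → (-111/10, -4/5); (-11/5, 47/5) → (-33/10, -47/5)
T5 shear: y ← y + 1·x: (-153/10, -2/5) → (-153/10, -157/10); (51/10, -76/5) → (51/10, -101/10); (-81/10, 16/5) → (-81/10, -49/10); (-111/10, -4/5) → (-111/10, -119/10); (-33/10, -47/5) → (-33/10, -127/10)

image vertices: (-153/10, -157/10), (51/10, -101/10), (-81/10, -49/10), (-111/10, -119/10), (-33/10, -127/10)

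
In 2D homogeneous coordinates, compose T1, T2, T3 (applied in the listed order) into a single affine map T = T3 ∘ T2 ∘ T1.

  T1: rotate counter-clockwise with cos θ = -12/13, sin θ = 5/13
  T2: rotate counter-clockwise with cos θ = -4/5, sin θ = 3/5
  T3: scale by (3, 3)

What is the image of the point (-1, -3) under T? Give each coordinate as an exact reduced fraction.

T1 rotate counter-clockwise with cos θ = -12/13, sin θ = 5/13: (-1, -3) → (27/13, 31/13)
T2 rotate counter-clockwise with cos θ = -4/5, sin θ = 3/5: (27/13, 31/13) → (-201/65, -43/65)
T3 scale by (3, 3): (-201/65, -43/65) → (-603/65, -129/65)

T(p) = (-603/65, -129/65)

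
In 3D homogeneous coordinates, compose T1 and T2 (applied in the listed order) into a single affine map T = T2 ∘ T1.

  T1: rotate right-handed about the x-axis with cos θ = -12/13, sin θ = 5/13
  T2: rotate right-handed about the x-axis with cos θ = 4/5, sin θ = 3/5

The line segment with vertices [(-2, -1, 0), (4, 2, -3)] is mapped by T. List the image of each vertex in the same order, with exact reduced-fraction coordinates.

image vertices: (-2, 63/65, 16/65), (4, -174/65, 157/65)

T1 rotate right-handed about the x-axis with cos θ = -12/13, sin θ = 5/13: (-2, -1, 0) → (-2, 12/13, -5/13); (4, 2, -3) → (4, -9/13, 46/13)
T2 rotate right-handed about the x-axis with cos θ = 4/5, sin θ = 3/5: (-2, 12/13, -5/13) → (-2, 63/65, 16/65); (4, -9/13, 46/13) → (4, -174/65, 157/65)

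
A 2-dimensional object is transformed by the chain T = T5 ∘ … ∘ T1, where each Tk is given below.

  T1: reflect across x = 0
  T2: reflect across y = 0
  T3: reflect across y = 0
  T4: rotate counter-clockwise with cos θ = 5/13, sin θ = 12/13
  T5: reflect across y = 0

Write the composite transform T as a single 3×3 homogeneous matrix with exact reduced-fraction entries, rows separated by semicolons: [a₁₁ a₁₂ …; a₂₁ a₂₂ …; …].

T1 = [-1 0 0; 0 1 0; 0 0 1]
T2·T1 = [-1 0 0; 0 -1 0; 0 0 1]
T3·…·T1 = [-1 0 0; 0 1 0; 0 0 1]
T4·…·T1 = [-5/13 -12/13 0; -12/13 5/13 0; 0 0 1]
T5·…·T1 = [-5/13 -12/13 0; 12/13 -5/13 0; 0 0 1]

T = [-5/13 -12/13 0; 12/13 -5/13 0; 0 0 1]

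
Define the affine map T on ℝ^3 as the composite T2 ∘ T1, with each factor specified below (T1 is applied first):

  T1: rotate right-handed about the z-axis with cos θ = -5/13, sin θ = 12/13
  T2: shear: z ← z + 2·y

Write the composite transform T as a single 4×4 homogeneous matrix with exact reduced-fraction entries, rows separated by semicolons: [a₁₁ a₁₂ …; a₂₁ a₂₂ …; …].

T = [-5/13 -12/13 0 0; 12/13 -5/13 0 0; 24/13 -10/13 1 0; 0 0 0 1]

T1 = [-5/13 -12/13 0 0; 12/13 -5/13 0 0; 0 0 1 0; 0 0 0 1]
T2·T1 = [-5/13 -12/13 0 0; 12/13 -5/13 0 0; 24/13 -10/13 1 0; 0 0 0 1]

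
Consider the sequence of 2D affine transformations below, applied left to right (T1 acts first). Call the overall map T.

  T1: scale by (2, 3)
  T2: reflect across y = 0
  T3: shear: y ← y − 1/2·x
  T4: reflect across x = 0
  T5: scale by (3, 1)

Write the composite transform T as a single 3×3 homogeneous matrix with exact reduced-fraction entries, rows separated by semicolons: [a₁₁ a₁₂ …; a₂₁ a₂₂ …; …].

T = [-6 0 0; -1 -3 0; 0 0 1]

T1 = [2 0 0; 0 3 0; 0 0 1]
T2·T1 = [2 0 0; 0 -3 0; 0 0 1]
T3·…·T1 = [2 0 0; -1 -3 0; 0 0 1]
T4·…·T1 = [-2 0 0; -1 -3 0; 0 0 1]
T5·…·T1 = [-6 0 0; -1 -3 0; 0 0 1]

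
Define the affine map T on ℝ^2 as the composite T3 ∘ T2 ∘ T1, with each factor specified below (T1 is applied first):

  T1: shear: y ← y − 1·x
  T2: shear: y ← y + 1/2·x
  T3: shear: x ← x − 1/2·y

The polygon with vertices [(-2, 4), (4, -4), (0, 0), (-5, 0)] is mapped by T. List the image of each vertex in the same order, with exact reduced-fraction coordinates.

T1 shear: y ← y − 1·x: (-2, 4) → (-2, 6); (4, -4) → (4, -8); (0, 0) → (0, 0); (-5, 0) → (-5, 5)
T2 shear: y ← y + 1/2·x: (-2, 6) → (-2, 5); (4, -8) → (4, -6); (0, 0) → (0, 0); (-5, 5) → (-5, 5/2)
T3 shear: x ← x − 1/2·y: (-2, 5) → (-9/2, 5); (4, -6) → (7, -6); (0, 0) → (0, 0); (-5, 5/2) → (-25/4, 5/2)

image vertices: (-9/2, 5), (7, -6), (0, 0), (-25/4, 5/2)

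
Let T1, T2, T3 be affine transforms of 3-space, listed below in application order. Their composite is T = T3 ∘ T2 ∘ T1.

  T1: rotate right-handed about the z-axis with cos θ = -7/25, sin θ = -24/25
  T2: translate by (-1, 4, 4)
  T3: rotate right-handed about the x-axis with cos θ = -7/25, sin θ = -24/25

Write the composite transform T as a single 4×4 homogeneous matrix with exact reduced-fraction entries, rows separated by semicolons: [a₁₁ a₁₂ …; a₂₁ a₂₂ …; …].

T = [-7/25 24/25 0 -1; 168/625 49/625 24/25 68/25; 576/625 168/625 -7/25 -124/25; 0 0 0 1]

T1 = [-7/25 24/25 0 0; -24/25 -7/25 0 0; 0 0 1 0; 0 0 0 1]
T2·T1 = [-7/25 24/25 0 -1; -24/25 -7/25 0 4; 0 0 1 4; 0 0 0 1]
T3·…·T1 = [-7/25 24/25 0 -1; 168/625 49/625 24/25 68/25; 576/625 168/625 -7/25 -124/25; 0 0 0 1]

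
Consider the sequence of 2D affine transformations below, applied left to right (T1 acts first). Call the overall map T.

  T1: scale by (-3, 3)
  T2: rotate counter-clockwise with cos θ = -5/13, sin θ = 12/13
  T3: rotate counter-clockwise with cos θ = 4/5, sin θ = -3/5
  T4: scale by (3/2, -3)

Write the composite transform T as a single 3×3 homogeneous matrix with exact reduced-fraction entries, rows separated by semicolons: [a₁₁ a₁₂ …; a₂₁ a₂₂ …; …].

T1 = [-3 0 0; 0 3 0; 0 0 1]
T2·T1 = [15/13 -36/13 0; -36/13 -15/13 0; 0 0 1]
T3·…·T1 = [-48/65 -189/65 0; -189/65 48/65 0; 0 0 1]
T4·…·T1 = [-72/65 -567/130 0; 567/65 -144/65 0; 0 0 1]

T = [-72/65 -567/130 0; 567/65 -144/65 0; 0 0 1]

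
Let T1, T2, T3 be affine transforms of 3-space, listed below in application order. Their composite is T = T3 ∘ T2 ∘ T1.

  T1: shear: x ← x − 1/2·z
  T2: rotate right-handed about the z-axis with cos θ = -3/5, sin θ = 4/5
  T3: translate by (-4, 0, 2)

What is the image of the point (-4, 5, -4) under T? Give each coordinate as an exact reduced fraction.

T1 shear: x ← x − 1/2·z: (-4, 5, -4) → (-2, 5, -4)
T2 rotate right-handed about the z-axis with cos θ = -3/5, sin θ = 4/5: (-2, 5, -4) → (-14/5, -23/5, -4)
T3 translate by (-4, 0, 2): (-14/5, -23/5, -4) → (-34/5, -23/5, -2)

T(p) = (-34/5, -23/5, -2)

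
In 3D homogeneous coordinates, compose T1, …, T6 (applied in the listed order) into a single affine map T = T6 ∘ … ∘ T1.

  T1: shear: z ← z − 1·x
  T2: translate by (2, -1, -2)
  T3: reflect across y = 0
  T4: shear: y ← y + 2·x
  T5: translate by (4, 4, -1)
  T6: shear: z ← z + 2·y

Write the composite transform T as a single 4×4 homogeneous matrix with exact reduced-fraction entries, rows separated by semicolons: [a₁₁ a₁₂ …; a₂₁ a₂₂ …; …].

T = [1 0 0 6; 2 -1 0 9; 3 -2 1 15; 0 0 0 1]

T1 = [1 0 0 0; 0 1 0 0; -1 0 1 0; 0 0 0 1]
T2·T1 = [1 0 0 2; 0 1 0 -1; -1 0 1 -2; 0 0 0 1]
T3·…·T1 = [1 0 0 2; 0 -1 0 1; -1 0 1 -2; 0 0 0 1]
T4·…·T1 = [1 0 0 2; 2 -1 0 5; -1 0 1 -2; 0 0 0 1]
T5·…·T1 = [1 0 0 6; 2 -1 0 9; -1 0 1 -3; 0 0 0 1]
T6·…·T1 = [1 0 0 6; 2 -1 0 9; 3 -2 1 15; 0 0 0 1]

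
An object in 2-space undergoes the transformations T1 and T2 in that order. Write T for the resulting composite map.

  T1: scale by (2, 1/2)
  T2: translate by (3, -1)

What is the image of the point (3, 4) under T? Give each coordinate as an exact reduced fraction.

T(p) = (9, 1)

T1 scale by (2, 1/2): (3, 4) → (6, 2)
T2 translate by (3, -1): (6, 2) → (9, 1)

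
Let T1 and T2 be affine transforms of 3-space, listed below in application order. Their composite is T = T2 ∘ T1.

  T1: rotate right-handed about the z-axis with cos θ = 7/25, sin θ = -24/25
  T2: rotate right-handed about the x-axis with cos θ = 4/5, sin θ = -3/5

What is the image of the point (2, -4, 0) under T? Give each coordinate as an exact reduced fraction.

T1 rotate right-handed about the z-axis with cos θ = 7/25, sin θ = -24/25: (2, -4, 0) → (-82/25, -76/25, 0)
T2 rotate right-handed about the x-axis with cos θ = 4/5, sin θ = -3/5: (-82/25, -76/25, 0) → (-82/25, -304/125, 228/125)

T(p) = (-82/25, -304/125, 228/125)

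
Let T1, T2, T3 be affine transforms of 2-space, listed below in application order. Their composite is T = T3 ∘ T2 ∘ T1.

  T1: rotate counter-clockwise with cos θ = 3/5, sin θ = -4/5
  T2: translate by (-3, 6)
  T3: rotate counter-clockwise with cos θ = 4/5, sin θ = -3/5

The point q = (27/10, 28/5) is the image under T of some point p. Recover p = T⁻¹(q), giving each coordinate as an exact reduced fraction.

T1 = [3/5 4/5 0; -4/5 3/5 0; 0 0 1]
T2·T1 = [3/5 4/5 -3; -4/5 3/5 6; 0 0 1]
T3·…·T1 = [0 1 6/5; -1 0 33/5; 0 0 1]
det M = 1; M⁻¹ = [0 -1 33/5; 1 0 -6/5; 0 0 1]
M⁻¹ · (27/10, 28/5)ᵀ = (1, 3/2)ᵀ

p = (1, 3/2)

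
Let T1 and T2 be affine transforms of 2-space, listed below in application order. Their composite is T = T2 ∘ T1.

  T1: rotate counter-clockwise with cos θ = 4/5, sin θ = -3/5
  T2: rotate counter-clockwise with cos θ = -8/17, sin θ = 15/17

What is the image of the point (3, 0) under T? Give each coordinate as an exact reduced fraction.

T(p) = (39/85, 252/85)

T1 rotate counter-clockwise with cos θ = 4/5, sin θ = -3/5: (3, 0) → (12/5, -9/5)
T2 rotate counter-clockwise with cos θ = -8/17, sin θ = 15/17: (12/5, -9/5) → (39/85, 252/85)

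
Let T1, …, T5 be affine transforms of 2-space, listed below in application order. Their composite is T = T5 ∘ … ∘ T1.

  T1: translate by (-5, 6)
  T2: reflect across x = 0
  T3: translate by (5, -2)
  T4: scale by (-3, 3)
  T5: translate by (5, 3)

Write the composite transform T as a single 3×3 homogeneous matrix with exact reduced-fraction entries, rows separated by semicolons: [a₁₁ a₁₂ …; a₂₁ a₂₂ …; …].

T1 = [1 0 -5; 0 1 6; 0 0 1]
T2·T1 = [-1 0 5; 0 1 6; 0 0 1]
T3·…·T1 = [-1 0 10; 0 1 4; 0 0 1]
T4·…·T1 = [3 0 -30; 0 3 12; 0 0 1]
T5·…·T1 = [3 0 -25; 0 3 15; 0 0 1]

T = [3 0 -25; 0 3 15; 0 0 1]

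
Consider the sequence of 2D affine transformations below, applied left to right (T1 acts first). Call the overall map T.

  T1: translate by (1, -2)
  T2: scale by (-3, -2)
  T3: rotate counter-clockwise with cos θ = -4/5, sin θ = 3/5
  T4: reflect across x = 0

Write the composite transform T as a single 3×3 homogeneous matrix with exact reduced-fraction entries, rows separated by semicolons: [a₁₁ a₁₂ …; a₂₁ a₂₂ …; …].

T = [-12/5 -6/5 0; -9/5 8/5 -5; 0 0 1]

T1 = [1 0 1; 0 1 -2; 0 0 1]
T2·T1 = [-3 0 -3; 0 -2 4; 0 0 1]
T3·…·T1 = [12/5 6/5 0; -9/5 8/5 -5; 0 0 1]
T4·…·T1 = [-12/5 -6/5 0; -9/5 8/5 -5; 0 0 1]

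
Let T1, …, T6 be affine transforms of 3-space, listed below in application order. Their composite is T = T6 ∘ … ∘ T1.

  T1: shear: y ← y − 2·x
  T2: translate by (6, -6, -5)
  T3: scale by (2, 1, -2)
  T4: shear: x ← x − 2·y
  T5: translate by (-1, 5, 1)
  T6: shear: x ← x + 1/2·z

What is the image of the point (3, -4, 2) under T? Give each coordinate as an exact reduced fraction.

T(p) = (105/2, -11, 7)

T1 shear: y ← y − 2·x: (3, -4, 2) → (3, -10, 2)
T2 translate by (6, -6, -5): (3, -10, 2) → (9, -16, -3)
T3 scale by (2, 1, -2): (9, -16, -3) → (18, -16, 6)
T4 shear: x ← x − 2·y: (18, -16, 6) → (50, -16, 6)
T5 translate by (-1, 5, 1): (50, -16, 6) → (49, -11, 7)
T6 shear: x ← x + 1/2·z: (49, -11, 7) → (105/2, -11, 7)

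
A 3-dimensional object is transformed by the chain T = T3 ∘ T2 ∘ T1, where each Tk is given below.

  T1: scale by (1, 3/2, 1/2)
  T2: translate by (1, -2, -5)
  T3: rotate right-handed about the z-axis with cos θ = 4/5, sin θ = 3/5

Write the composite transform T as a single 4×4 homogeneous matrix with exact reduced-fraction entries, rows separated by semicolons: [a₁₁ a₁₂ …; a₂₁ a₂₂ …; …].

T = [4/5 -9/10 0 2; 3/5 6/5 0 -1; 0 0 1/2 -5; 0 0 0 1]

T1 = [1 0 0 0; 0 3/2 0 0; 0 0 1/2 0; 0 0 0 1]
T2·T1 = [1 0 0 1; 0 3/2 0 -2; 0 0 1/2 -5; 0 0 0 1]
T3·…·T1 = [4/5 -9/10 0 2; 3/5 6/5 0 -1; 0 0 1/2 -5; 0 0 0 1]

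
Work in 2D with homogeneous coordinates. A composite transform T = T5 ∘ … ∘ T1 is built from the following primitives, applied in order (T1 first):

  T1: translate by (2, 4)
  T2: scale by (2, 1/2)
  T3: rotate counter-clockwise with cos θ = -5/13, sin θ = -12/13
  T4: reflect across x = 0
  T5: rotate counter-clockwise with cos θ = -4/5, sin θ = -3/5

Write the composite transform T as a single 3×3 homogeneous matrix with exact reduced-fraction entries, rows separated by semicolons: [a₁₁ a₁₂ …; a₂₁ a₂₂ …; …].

T = [-112/65 33/130 -158/65; 66/65 28/65 244/65; 0 0 1]

T1 = [1 0 2; 0 1 4; 0 0 1]
T2·T1 = [2 0 4; 0 1/2 2; 0 0 1]
T3·…·T1 = [-10/13 6/13 4/13; -24/13 -5/26 -58/13; 0 0 1]
T4·…·T1 = [10/13 -6/13 -4/13; -24/13 -5/26 -58/13; 0 0 1]
T5·…·T1 = [-112/65 33/130 -158/65; 66/65 28/65 244/65; 0 0 1]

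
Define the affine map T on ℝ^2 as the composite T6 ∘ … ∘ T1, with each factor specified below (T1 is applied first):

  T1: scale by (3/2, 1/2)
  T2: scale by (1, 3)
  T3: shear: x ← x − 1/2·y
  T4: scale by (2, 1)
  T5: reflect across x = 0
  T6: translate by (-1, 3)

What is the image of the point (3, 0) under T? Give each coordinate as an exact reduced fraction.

T1 scale by (3/2, 1/2): (3, 0) → (9/2, 0)
T2 scale by (1, 3): (9/2, 0) → (9/2, 0)
T3 shear: x ← x − 1/2·y: (9/2, 0) → (9/2, 0)
T4 scale by (2, 1): (9/2, 0) → (9, 0)
T5 reflect across x = 0: (9, 0) → (-9, 0)
T6 translate by (-1, 3): (-9, 0) → (-10, 3)

T(p) = (-10, 3)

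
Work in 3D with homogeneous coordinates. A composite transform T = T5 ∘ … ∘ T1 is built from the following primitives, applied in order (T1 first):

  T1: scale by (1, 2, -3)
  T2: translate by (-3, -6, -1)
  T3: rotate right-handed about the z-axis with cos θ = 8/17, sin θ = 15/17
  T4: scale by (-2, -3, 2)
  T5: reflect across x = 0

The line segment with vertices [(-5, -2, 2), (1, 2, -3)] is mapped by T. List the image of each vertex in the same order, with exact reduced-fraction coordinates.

image vertices: (172/17, 600/17, -14), (28/17, 138/17, 16)

T1 scale by (1, 2, -3): (-5, -2, 2) → (-5, -4, -6); (1, 2, -3) → (1, 4, 9)
T2 translate by (-3, -6, -1): (-5, -4, -6) → (-8, -10, -7); (1, 4, 9) → (-2, -2, 8)
T3 rotate right-handed about the z-axis with cos θ = 8/17, sin θ = 15/17: (-8, -10, -7) → (86/17, -200/17, -7); (-2, -2, 8) → (14/17, -46/17, 8)
T4 scale by (-2, -3, 2): (86/17, -200/17, -7) → (-172/17, 600/17, -14); (14/17, -46/17, 8) → (-28/17, 138/17, 16)
T5 reflect across x = 0: (-172/17, 600/17, -14) → (172/17, 600/17, -14); (-28/17, 138/17, 16) → (28/17, 138/17, 16)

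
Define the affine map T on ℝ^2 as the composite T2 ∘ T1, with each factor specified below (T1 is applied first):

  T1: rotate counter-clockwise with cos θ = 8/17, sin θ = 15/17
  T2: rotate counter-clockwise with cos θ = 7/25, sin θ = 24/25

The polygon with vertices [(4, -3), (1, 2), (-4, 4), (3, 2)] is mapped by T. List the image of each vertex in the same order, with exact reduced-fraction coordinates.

image vertices: (-13/17, 84/17), (-898/425, -311/425), (28/425, -2404/425), (-1506/425, 283/425)

T1 rotate counter-clockwise with cos θ = 8/17, sin θ = 15/17: (4, -3) → (77/17, 36/17); (1, 2) → (-22/17, 31/17); (-4, 4) → (-92/17, -28/17); (3, 2) → (-6/17, 61/17)
T2 rotate counter-clockwise with cos θ = 7/25, sin θ = 24/25: (77/17, 36/17) → (-13/17, 84/17); (-22/17, 31/17) → (-898/425, -311/425); (-92/17, -28/17) → (28/425, -2404/425); (-6/17, 61/17) → (-1506/425, 283/425)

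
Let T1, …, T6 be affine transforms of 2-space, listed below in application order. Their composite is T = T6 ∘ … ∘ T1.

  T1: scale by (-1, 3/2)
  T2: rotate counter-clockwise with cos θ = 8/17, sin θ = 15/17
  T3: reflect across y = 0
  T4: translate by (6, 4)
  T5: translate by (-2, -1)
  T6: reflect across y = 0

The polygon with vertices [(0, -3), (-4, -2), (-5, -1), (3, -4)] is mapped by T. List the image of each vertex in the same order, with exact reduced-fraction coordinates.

image vertices: (271/34, -87/17), (145/17, -15/17), (261/34, 12/17), (134/17, -144/17)

T1 scale by (-1, 3/2): (0, -3) → (0, -9/2); (-4, -2) → (4, -3); (-5, -1) → (5, -3/2); (3, -4) → (-3, -6)
T2 rotate counter-clockwise with cos θ = 8/17, sin θ = 15/17: (0, -9/2) → (135/34, -36/17); (4, -3) → (77/17, 36/17); (5, -3/2) → (125/34, 63/17); (-3, -6) → (66/17, -93/17)
T3 reflect across y = 0: (135/34, -36/17) → (135/34, 36/17); (77/17, 36/17) → (77/17, -36/17); (125/34, 63/17) → (125/34, -63/17); (66/17, -93/17) → (66/17, 93/17)
T4 translate by (6, 4): (135/34, 36/17) → (339/34, 104/17); (77/17, -36/17) → (179/17, 32/17); (125/34, -63/17) → (329/34, 5/17); (66/17, 93/17) → (168/17, 161/17)
T5 translate by (-2, -1): (339/34, 104/17) → (271/34, 87/17); (179/17, 32/17) → (145/17, 15/17); (329/34, 5/17) → (261/34, -12/17); (168/17, 161/17) → (134/17, 144/17)
T6 reflect across y = 0: (271/34, 87/17) → (271/34, -87/17); (145/17, 15/17) → (145/17, -15/17); (261/34, -12/17) → (261/34, 12/17); (134/17, 144/17) → (134/17, -144/17)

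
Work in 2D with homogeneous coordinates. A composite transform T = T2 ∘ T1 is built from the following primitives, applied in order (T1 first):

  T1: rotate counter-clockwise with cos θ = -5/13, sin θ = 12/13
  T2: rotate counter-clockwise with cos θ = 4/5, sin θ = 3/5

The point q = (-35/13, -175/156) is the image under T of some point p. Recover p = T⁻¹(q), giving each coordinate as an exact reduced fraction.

p = (7/4, 7/3)

T1 = [-5/13 -12/13 0; 12/13 -5/13 0; 0 0 1]
T2·T1 = [-56/65 -33/65 0; 33/65 -56/65 0; 0 0 1]
det M = 1; M⁻¹ = [-56/65 33/65 0; -33/65 -56/65 0; 0 0 1]
M⁻¹ · (-35/13, -175/156)ᵀ = (7/4, 7/3)ᵀ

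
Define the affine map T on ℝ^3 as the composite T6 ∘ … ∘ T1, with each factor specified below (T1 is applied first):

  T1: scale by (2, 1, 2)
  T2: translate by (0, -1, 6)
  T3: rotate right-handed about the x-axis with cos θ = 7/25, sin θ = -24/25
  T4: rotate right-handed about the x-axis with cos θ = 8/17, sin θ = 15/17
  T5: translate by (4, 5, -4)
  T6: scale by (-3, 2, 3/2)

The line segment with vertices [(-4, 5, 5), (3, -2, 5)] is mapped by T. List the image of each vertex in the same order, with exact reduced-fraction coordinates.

T1 scale by (2, 1, 2): (-4, 5, 5) → (-8, 5, 10); (3, -2, 5) → (6, -2, 10)
T2 translate by (0, -1, 6): (-8, 5, 10) → (-8, 4, 16); (6, -2, 10) → (6, -3, 16)
T3 rotate right-handed about the x-axis with cos θ = 7/25, sin θ = -24/25: (-8, 4, 16) → (-8, 412/25, 16/25); (6, -3, 16) → (6, 363/25, 184/25)
T4 rotate right-handed about the x-axis with cos θ = 8/17, sin θ = 15/17: (-8, 412/25, 16/25) → (-8, 3056/425, 6308/425); (6, 363/25, 184/25) → (6, 144/425, 6917/425)
T5 translate by (4, 5, -4): (-8, 3056/425, 6308/425) → (-4, 5181/425, 4608/425); (6, 144/425, 6917/425) → (10, 2269/425, 5217/425)
T6 scale by (-3, 2, 3/2): (-4, 5181/425, 4608/425) → (12, 10362/425, 6912/425); (10, 2269/425, 5217/425) → (-30, 4538/425, 15651/850)

image vertices: (12, 10362/425, 6912/425), (-30, 4538/425, 15651/850)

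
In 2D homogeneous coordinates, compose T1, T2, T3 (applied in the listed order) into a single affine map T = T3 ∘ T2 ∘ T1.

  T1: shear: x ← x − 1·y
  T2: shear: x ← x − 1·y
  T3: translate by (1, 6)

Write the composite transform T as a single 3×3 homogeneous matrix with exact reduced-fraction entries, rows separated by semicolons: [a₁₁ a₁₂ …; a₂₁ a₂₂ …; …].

T = [1 -2 1; 0 1 6; 0 0 1]

T1 = [1 -1 0; 0 1 0; 0 0 1]
T2·T1 = [1 -2 0; 0 1 0; 0 0 1]
T3·…·T1 = [1 -2 1; 0 1 6; 0 0 1]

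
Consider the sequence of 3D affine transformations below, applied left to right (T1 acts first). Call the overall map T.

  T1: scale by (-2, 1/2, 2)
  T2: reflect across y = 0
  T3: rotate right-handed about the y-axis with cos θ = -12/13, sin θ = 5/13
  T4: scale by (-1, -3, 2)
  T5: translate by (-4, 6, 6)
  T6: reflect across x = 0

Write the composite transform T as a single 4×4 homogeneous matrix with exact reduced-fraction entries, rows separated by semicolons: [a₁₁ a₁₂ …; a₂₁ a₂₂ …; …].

T = [24/13 0 10/13 4; 0 3/2 0 6; 20/13 0 -48/13 6; 0 0 0 1]

T1 = [-2 0 0 0; 0 1/2 0 0; 0 0 2 0; 0 0 0 1]
T2·T1 = [-2 0 0 0; 0 -1/2 0 0; 0 0 2 0; 0 0 0 1]
T3·…·T1 = [24/13 0 10/13 0; 0 -1/2 0 0; 10/13 0 -24/13 0; 0 0 0 1]
T4·…·T1 = [-24/13 0 -10/13 0; 0 3/2 0 0; 20/13 0 -48/13 0; 0 0 0 1]
T5·…·T1 = [-24/13 0 -10/13 -4; 0 3/2 0 6; 20/13 0 -48/13 6; 0 0 0 1]
T6·…·T1 = [24/13 0 10/13 4; 0 3/2 0 6; 20/13 0 -48/13 6; 0 0 0 1]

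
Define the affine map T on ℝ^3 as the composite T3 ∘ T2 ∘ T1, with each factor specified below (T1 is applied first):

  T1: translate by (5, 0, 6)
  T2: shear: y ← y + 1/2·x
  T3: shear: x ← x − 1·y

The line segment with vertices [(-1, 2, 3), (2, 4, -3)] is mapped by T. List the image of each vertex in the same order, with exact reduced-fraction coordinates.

image vertices: (0, 4, 9), (-1/2, 15/2, 3)

T1 translate by (5, 0, 6): (-1, 2, 3) → (4, 2, 9); (2, 4, -3) → (7, 4, 3)
T2 shear: y ← y + 1/2·x: (4, 2, 9) → (4, 4, 9); (7, 4, 3) → (7, 15/2, 3)
T3 shear: x ← x − 1·y: (4, 4, 9) → (0, 4, 9); (7, 15/2, 3) → (-1/2, 15/2, 3)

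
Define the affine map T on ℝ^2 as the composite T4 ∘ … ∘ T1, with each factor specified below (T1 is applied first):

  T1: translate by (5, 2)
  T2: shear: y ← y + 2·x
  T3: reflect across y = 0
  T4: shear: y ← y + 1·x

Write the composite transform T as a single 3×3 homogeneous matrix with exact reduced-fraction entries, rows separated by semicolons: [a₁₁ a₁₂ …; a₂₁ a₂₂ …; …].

T = [1 0 5; -1 -1 -7; 0 0 1]

T1 = [1 0 5; 0 1 2; 0 0 1]
T2·T1 = [1 0 5; 2 1 12; 0 0 1]
T3·…·T1 = [1 0 5; -2 -1 -12; 0 0 1]
T4·…·T1 = [1 0 5; -1 -1 -7; 0 0 1]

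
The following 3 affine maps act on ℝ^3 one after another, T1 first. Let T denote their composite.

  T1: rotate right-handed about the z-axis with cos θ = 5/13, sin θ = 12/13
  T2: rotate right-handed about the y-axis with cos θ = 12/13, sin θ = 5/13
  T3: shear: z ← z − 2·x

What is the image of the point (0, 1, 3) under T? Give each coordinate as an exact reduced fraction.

T(p) = (51/169, 5/13, 426/169)

T1 rotate right-handed about the z-axis with cos θ = 5/13, sin θ = 12/13: (0, 1, 3) → (-12/13, 5/13, 3)
T2 rotate right-handed about the y-axis with cos θ = 12/13, sin θ = 5/13: (-12/13, 5/13, 3) → (51/169, 5/13, 528/169)
T3 shear: z ← z − 2·x: (51/169, 5/13, 528/169) → (51/169, 5/13, 426/169)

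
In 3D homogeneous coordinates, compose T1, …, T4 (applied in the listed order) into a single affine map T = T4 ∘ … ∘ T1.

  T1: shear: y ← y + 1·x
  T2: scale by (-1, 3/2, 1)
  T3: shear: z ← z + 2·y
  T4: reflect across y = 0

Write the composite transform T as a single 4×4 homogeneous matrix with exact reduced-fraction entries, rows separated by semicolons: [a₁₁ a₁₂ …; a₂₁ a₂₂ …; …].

T = [-1 0 0 0; -3/2 -3/2 0 0; 3 3 1 0; 0 0 0 1]

T1 = [1 0 0 0; 1 1 0 0; 0 0 1 0; 0 0 0 1]
T2·T1 = [-1 0 0 0; 3/2 3/2 0 0; 0 0 1 0; 0 0 0 1]
T3·…·T1 = [-1 0 0 0; 3/2 3/2 0 0; 3 3 1 0; 0 0 0 1]
T4·…·T1 = [-1 0 0 0; -3/2 -3/2 0 0; 3 3 1 0; 0 0 0 1]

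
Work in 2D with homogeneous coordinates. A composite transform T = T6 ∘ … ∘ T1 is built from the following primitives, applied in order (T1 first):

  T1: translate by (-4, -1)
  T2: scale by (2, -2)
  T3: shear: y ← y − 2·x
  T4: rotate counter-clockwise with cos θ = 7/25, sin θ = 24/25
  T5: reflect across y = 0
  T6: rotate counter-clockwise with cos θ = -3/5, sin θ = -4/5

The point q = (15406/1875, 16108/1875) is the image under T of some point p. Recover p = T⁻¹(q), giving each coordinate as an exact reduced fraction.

p = (5/3, 1/5)

T1 = [1 0 -4; 0 1 -1; 0 0 1]
T2·T1 = [2 0 -8; 0 -2 2; 0 0 1]
T3·…·T1 = [2 0 -8; -4 -2 18; 0 0 1]
T4·…·T1 = [22/5 48/25 -488/25; 4/5 -14/25 -66/25; 0 0 1]
T5·…·T1 = [22/5 48/25 -488/25; -4/5 14/25 66/25; 0 0 1]
T6·…·T1 = [-82/25 -88/125 1728/125; -76/25 -234/125 1754/125; 0 0 1]
det M = 4; M⁻¹ = [-117/250 22/125 4; 19/25 -41/50 1; 0 0 1]
M⁻¹ · (15406/1875, 16108/1875)ᵀ = (5/3, 1/5)ᵀ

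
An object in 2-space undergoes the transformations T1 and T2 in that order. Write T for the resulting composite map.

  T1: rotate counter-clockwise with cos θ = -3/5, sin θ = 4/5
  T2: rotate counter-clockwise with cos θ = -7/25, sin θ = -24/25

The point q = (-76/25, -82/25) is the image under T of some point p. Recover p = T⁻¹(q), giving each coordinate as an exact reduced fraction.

p = (-4, -2)

T1 = [-3/5 -4/5 0; 4/5 -3/5 0; 0 0 1]
T2·T1 = [117/125 -44/125 0; 44/125 117/125 0; 0 0 1]
det M = 1; M⁻¹ = [117/125 44/125 0; -44/125 117/125 0; 0 0 1]
M⁻¹ · (-76/25, -82/25)ᵀ = (-4, -2)ᵀ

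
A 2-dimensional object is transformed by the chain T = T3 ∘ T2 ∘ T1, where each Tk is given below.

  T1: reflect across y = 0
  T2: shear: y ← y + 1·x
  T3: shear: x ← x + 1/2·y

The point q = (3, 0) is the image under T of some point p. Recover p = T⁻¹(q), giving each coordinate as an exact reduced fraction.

T1 = [1 0 0; 0 -1 0; 0 0 1]
T2·T1 = [1 0 0; 1 -1 0; 0 0 1]
T3·…·T1 = [3/2 -1/2 0; 1 -1 0; 0 0 1]
det M = -1; M⁻¹ = [1 -1/2 0; 1 -3/2 0; 0 0 1]
M⁻¹ · (3, 0)ᵀ = (3, 3)ᵀ

p = (3, 3)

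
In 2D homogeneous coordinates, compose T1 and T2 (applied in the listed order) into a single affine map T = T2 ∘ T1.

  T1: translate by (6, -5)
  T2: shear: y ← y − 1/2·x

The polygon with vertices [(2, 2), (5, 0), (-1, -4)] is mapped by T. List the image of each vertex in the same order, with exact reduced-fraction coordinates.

image vertices: (8, -7), (11, -21/2), (5, -23/2)

T1 translate by (6, -5): (2, 2) → (8, -3); (5, 0) → (11, -5); (-1, -4) → (5, -9)
T2 shear: y ← y − 1/2·x: (8, -3) → (8, -7); (11, -5) → (11, -21/2); (5, -9) → (5, -23/2)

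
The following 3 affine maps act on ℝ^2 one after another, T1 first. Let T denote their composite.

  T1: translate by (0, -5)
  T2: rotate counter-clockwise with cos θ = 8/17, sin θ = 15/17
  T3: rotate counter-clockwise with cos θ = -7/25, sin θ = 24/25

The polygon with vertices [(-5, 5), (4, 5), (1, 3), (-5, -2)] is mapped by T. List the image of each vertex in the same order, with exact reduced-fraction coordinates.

image vertices: (416/85, -87/85), (-1664/425, 348/425), (-242/425, 919/425), (2689/425, 2477/425)

T1 translate by (0, -5): (-5, 5) → (-5, 0); (4, 5) → (4, 0); (1, 3) → (1, -2); (-5, -2) → (-5, -7)
T2 rotate counter-clockwise with cos θ = 8/17, sin θ = 15/17: (-5, 0) → (-40/17, -75/17); (4, 0) → (32/17, 60/17); (1, -2) → (38/17, -1/17); (-5, -7) → (65/17, -131/17)
T3 rotate counter-clockwise with cos θ = -7/25, sin θ = 24/25: (-40/17, -75/17) → (416/85, -87/85); (32/17, 60/17) → (-1664/425, 348/425); (38/17, -1/17) → (-242/425, 919/425); (65/17, -131/17) → (2689/425, 2477/425)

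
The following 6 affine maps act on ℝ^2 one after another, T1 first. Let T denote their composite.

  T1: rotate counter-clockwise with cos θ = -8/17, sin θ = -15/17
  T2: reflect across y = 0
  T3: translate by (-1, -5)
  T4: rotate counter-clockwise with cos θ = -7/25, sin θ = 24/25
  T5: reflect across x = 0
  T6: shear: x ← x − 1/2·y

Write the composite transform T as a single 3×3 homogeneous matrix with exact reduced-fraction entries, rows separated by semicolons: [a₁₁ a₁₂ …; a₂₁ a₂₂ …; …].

T = [181/170 29/85 -53/10; -297/425 304/425 11/25; 0 0 1]

T1 = [-8/17 15/17 0; -15/17 -8/17 0; 0 0 1]
T2·T1 = [-8/17 15/17 0; 15/17 8/17 0; 0 0 1]
T3·…·T1 = [-8/17 15/17 -1; 15/17 8/17 -5; 0 0 1]
T4·…·T1 = [-304/425 -297/425 127/25; -297/425 304/425 11/25; 0 0 1]
T5·…·T1 = [304/425 297/425 -127/25; -297/425 304/425 11/25; 0 0 1]
T6·…·T1 = [181/170 29/85 -53/10; -297/425 304/425 11/25; 0 0 1]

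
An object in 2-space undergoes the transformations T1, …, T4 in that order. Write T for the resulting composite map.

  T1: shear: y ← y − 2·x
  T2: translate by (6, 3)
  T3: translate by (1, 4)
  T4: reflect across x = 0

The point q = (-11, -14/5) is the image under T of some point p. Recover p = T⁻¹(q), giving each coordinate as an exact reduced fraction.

p = (4, -9/5)

T1 = [1 0 0; -2 1 0; 0 0 1]
T2·T1 = [1 0 6; -2 1 3; 0 0 1]
T3·…·T1 = [1 0 7; -2 1 7; 0 0 1]
T4·…·T1 = [-1 0 -7; -2 1 7; 0 0 1]
det M = -1; M⁻¹ = [-1 0 -7; -2 1 -21; 0 0 1]
M⁻¹ · (-11, -14/5)ᵀ = (4, -9/5)ᵀ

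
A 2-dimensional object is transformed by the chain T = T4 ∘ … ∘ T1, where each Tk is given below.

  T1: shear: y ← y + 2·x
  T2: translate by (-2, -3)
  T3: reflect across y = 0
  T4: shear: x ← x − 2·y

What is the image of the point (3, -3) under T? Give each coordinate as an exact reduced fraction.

T(p) = (1, 0)

T1 shear: y ← y + 2·x: (3, -3) → (3, 3)
T2 translate by (-2, -3): (3, 3) → (1, 0)
T3 reflect across y = 0: (1, 0) → (1, 0)
T4 shear: x ← x − 2·y: (1, 0) → (1, 0)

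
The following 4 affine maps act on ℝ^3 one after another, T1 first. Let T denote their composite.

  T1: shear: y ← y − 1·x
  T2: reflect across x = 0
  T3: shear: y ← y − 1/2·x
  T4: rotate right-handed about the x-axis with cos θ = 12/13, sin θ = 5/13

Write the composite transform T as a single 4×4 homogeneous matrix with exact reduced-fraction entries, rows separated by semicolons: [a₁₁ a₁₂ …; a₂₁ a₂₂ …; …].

T1 = [1 0 0 0; -1 1 0 0; 0 0 1 0; 0 0 0 1]
T2·T1 = [-1 0 0 0; -1 1 0 0; 0 0 1 0; 0 0 0 1]
T3·…·T1 = [-1 0 0 0; -1/2 1 0 0; 0 0 1 0; 0 0 0 1]
T4·…·T1 = [-1 0 0 0; -6/13 12/13 -5/13 0; -5/26 5/13 12/13 0; 0 0 0 1]

T = [-1 0 0 0; -6/13 12/13 -5/13 0; -5/26 5/13 12/13 0; 0 0 0 1]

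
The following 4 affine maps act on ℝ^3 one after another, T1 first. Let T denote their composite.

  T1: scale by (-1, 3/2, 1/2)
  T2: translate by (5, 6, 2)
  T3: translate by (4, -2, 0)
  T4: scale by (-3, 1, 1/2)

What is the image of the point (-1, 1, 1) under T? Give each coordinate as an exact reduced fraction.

T(p) = (-30, 11/2, 5/4)

T1 scale by (-1, 3/2, 1/2): (-1, 1, 1) → (1, 3/2, 1/2)
T2 translate by (5, 6, 2): (1, 3/2, 1/2) → (6, 15/2, 5/2)
T3 translate by (4, -2, 0): (6, 15/2, 5/2) → (10, 11/2, 5/2)
T4 scale by (-3, 1, 1/2): (10, 11/2, 5/2) → (-30, 11/2, 5/4)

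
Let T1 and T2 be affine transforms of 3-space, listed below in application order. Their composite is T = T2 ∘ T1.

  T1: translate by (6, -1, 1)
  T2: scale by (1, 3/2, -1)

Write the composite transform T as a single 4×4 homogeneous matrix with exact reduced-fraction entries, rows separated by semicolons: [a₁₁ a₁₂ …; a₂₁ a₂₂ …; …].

T = [1 0 0 6; 0 3/2 0 -3/2; 0 0 -1 -1; 0 0 0 1]

T1 = [1 0 0 6; 0 1 0 -1; 0 0 1 1; 0 0 0 1]
T2·T1 = [1 0 0 6; 0 3/2 0 -3/2; 0 0 -1 -1; 0 0 0 1]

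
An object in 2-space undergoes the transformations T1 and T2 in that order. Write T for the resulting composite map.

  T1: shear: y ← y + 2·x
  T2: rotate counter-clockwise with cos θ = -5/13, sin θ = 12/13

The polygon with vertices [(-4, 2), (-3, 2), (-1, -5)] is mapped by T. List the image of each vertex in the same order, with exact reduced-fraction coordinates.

image vertices: (92/13, -18/13), (63/13, -16/13), (89/13, 23/13)

T1 shear: y ← y + 2·x: (-4, 2) → (-4, -6); (-3, 2) → (-3, -4); (-1, -5) → (-1, -7)
T2 rotate counter-clockwise with cos θ = -5/13, sin θ = 12/13: (-4, -6) → (92/13, -18/13); (-3, -4) → (63/13, -16/13); (-1, -7) → (89/13, 23/13)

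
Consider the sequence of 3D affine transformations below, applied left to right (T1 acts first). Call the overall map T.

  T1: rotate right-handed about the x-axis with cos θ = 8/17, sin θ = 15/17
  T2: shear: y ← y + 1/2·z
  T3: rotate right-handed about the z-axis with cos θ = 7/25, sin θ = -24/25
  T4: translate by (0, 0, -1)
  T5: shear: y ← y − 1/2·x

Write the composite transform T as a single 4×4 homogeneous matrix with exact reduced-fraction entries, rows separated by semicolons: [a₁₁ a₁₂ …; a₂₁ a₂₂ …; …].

T1 = [1 0 0 0; 0 8/17 -15/17 0; 0 15/17 8/17 0; 0 0 0 1]
T2·T1 = [1 0 0 0; 0 31/34 -11/17 0; 0 15/17 8/17 0; 0 0 0 1]
T3·…·T1 = [7/25 372/425 -264/425 0; -24/25 217/850 -77/425 0; 0 15/17 8/17 0; 0 0 0 1]
T4·…·T1 = [7/25 372/425 -264/425 0; -24/25 217/850 -77/425 0; 0 15/17 8/17 -1; 0 0 0 1]
T5·…·T1 = [7/25 372/425 -264/425 0; -11/10 -31/170 11/85 0; 0 15/17 8/17 -1; 0 0 0 1]

T = [7/25 372/425 -264/425 0; -11/10 -31/170 11/85 0; 0 15/17 8/17 -1; 0 0 0 1]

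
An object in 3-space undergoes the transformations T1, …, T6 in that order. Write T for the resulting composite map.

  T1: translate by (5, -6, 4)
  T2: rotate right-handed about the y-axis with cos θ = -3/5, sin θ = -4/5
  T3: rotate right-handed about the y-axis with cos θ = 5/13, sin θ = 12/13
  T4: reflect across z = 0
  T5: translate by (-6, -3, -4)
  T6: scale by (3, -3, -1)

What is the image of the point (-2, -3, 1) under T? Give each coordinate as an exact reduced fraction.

T1 translate by (5, -6, 4): (-2, -3, 1) → (3, -9, 5)
T2 rotate right-handed about the y-axis with cos θ = -3/5, sin θ = -4/5: (3, -9, 5) → (-29/5, -9, -3/5)
T3 rotate right-handed about the y-axis with cos θ = 5/13, sin θ = 12/13: (-29/5, -9, -3/5) → (-181/65, -9, 333/65)
T4 reflect across z = 0: (-181/65, -9, 333/65) → (-181/65, -9, -333/65)
T5 translate by (-6, -3, -4): (-181/65, -9, -333/65) → (-571/65, -12, -593/65)
T6 scale by (3, -3, -1): (-571/65, -12, -593/65) → (-1713/65, 36, 593/65)

T(p) = (-1713/65, 36, 593/65)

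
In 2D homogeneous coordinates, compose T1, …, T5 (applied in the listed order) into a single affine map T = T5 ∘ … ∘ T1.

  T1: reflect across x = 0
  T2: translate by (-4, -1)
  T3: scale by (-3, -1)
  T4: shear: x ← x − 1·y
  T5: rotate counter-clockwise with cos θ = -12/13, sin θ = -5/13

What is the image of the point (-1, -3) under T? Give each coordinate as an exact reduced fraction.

T(p) = (-40/13, -73/13)

T1 reflect across x = 0: (-1, -3) → (1, -3)
T2 translate by (-4, -1): (1, -3) → (-3, -4)
T3 scale by (-3, -1): (-3, -4) → (9, 4)
T4 shear: x ← x − 1·y: (9, 4) → (5, 4)
T5 rotate counter-clockwise with cos θ = -12/13, sin θ = -5/13: (5, 4) → (-40/13, -73/13)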